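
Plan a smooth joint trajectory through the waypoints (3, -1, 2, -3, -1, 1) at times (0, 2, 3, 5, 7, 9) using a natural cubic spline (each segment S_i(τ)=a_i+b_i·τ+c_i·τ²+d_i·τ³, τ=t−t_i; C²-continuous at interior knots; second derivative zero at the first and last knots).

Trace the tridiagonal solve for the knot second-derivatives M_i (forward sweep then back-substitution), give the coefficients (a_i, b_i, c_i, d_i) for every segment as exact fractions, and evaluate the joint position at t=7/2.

Δ: Δ0=-2, Δ1=3, Δ2=-5/2, Δ3=1, Δ4=1
row 1: diag=6, rhs=30; c'=1/6, d'=5
row 2: denom=6−1·1/6=35/6; d'=(-33−1·5)/(35/6)=-228/35
row 3: denom=8−2·12/35=256/35; d'=(21−2·-228/35)/(256/35)=1191/256
row 4: denom=8−2·35/128=477/64; d'=(0−2·1191/256)/(477/64)=-397/318
back: M4=-397/318
back: M3=1191/256−35/128·-397/318=794/159
back: M2=-228/35−12/35·794/159=-436/53
back: M1=5−1/6·-436/53=1013/159
M: M0=0, M1=1013/159, M2=-436/53, M3=794/159, M4=-397/318, M5=0
seg 0: a=3, c=M0/2=0, d=(M1−M0)/(6·2)=1013/1908, b=Δ0−h0·(2M0+M1)/6=-1967/477
seg 1: a=-1, c=M1/2=1013/318, d=(M2−M1)/(6·1)=-2321/954, b=Δ1−h1·(2M1+M2)/6=1072/477
seg 2: a=2, c=M2/2=-218/53, d=(M3−M2)/(6·2)=1051/954, b=Δ2−h2·(2M2+M3)/6=1259/954
seg 3: a=-3, c=M3/2=397/159, d=(M4−M3)/(6·2)=-1985/3816, b=Δ3−h3·(2M3+M4)/6=-1825/954
seg 4: a=-1, c=M4/2=-397/636, d=(M5−M4)/(6·2)=397/3816, b=Δ4−h4·(2M4+M5)/6=874/477
t_q=7/2 → seg 2, τ=1/2; S=2+1259/954·τ+-218/53·τ²+1051/954·τ³=4501/2544

  seg 0: a=3 b=-1967/477 c=0 d=1013/1908
  seg 1: a=-1 b=1072/477 c=1013/318 d=-2321/954
  seg 2: a=2 b=1259/954 c=-218/53 d=1051/954
  seg 3: a=-3 b=-1825/954 c=397/159 d=-1985/3816
  seg 4: a=-1 b=874/477 c=-397/636 d=397/3816
S(7/2) = 4501/2544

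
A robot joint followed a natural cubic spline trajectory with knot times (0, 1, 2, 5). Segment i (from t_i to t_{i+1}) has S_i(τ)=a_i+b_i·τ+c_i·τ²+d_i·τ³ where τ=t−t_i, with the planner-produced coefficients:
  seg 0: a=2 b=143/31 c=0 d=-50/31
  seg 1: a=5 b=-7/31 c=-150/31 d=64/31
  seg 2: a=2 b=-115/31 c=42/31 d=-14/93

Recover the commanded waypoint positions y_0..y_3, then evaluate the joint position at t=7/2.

y_0=2 y_1=5 y_2=2 y_3=-1
S(7/2) = -127/124

y_0 = S_0(0) = a_0 = 2
y_1 = S_1(0) = a_1 = 5
y_2 = S_2(0) = a_2 = 2
y_3 = S_2(3) = -1
t_q=7/2 is in segment 2 (τ=3/2); S_2(τ)=-127/124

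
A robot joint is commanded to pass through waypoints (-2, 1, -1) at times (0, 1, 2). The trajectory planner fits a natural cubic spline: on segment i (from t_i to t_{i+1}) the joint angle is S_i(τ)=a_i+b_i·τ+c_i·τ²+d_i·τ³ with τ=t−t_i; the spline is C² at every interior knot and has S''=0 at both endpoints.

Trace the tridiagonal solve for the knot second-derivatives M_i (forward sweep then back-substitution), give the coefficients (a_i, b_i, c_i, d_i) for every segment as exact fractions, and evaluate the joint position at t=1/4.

Δ: Δ0=3, Δ1=-2
row 1: diag=4, rhs=-30; c'=1/4, d'=-15/2
back: M1=-15/2
M: M0=0, M1=-15/2, M2=0
seg 0: a=-2, c=M0/2=0, d=(M1−M0)/(6·1)=-5/4, b=Δ0−h0·(2M0+M1)/6=17/4
seg 1: a=1, c=M1/2=-15/4, d=(M2−M1)/(6·1)=5/4, b=Δ1−h1·(2M1+M2)/6=1/2
t_q=1/4 → seg 0, τ=1/4; S=-2+17/4·τ+0·τ²+-5/4·τ³=-245/256

  seg 0: a=-2 b=17/4 c=0 d=-5/4
  seg 1: a=1 b=1/2 c=-15/4 d=5/4
S(1/4) = -245/256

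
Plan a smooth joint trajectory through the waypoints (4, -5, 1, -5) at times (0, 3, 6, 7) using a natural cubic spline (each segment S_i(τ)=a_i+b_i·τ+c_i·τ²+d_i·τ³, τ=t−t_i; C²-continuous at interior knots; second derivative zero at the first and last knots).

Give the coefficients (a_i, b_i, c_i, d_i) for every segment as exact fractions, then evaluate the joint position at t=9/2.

  seg 0: a=4 b=-151/29 c=0 d=64/261
  seg 1: a=-5 b=41/29 c=64/29 d=-175/261
  seg 2: a=1 b=-100/29 c=-111/29 d=37/29
S(9/2) = -41/232

Δ: Δ0=-3, Δ1=2, Δ2=-6
row 1: diag=12, rhs=30; c'=1/4, d'=5/2
row 2: denom=8−3·1/4=29/4; d'=(-48−3·5/2)/(29/4)=-222/29
back: M2=-222/29
back: M1=5/2−1/4·-222/29=128/29
M: M0=0, M1=128/29, M2=-222/29, M3=0
seg 0: a=4, c=M0/2=0, d=(M1−M0)/(6·3)=64/261, b=Δ0−h0·(2M0+M1)/6=-151/29
seg 1: a=-5, c=M1/2=64/29, d=(M2−M1)/(6·3)=-175/261, b=Δ1−h1·(2M1+M2)/6=41/29
seg 2: a=1, c=M2/2=-111/29, d=(M3−M2)/(6·1)=37/29, b=Δ2−h2·(2M2+M3)/6=-100/29
t_q=9/2 → seg 1, τ=3/2; S=-5+41/29·τ+64/29·τ²+-175/261·τ³=-41/232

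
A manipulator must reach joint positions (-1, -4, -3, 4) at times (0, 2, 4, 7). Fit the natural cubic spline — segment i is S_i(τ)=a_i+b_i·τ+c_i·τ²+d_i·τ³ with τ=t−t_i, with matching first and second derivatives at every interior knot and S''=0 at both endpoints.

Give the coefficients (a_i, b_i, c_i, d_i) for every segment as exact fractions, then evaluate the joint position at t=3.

  seg 0: a=-1 b=-110/57 c=0 d=49/456
  seg 1: a=-4 b=-73/114 c=49/76 d=-17/456
  seg 2: a=-3 b=85/57 c=8/19 d=-8/171
S(3) = -613/152

Δ: Δ0=-3/2, Δ1=1/2, Δ2=7/3
row 1: diag=8, rhs=12; c'=1/4, d'=3/2
row 2: denom=10−2·1/4=19/2; d'=(11−2·3/2)/(19/2)=16/19
back: M2=16/19
back: M1=3/2−1/4·16/19=49/38
M: M0=0, M1=49/38, M2=16/19, M3=0
seg 0: a=-1, c=M0/2=0, d=(M1−M0)/(6·2)=49/456, b=Δ0−h0·(2M0+M1)/6=-110/57
seg 1: a=-4, c=M1/2=49/76, d=(M2−M1)/(6·2)=-17/456, b=Δ1−h1·(2M1+M2)/6=-73/114
seg 2: a=-3, c=M2/2=8/19, d=(M3−M2)/(6·3)=-8/171, b=Δ2−h2·(2M2+M3)/6=85/57
t_q=3 → seg 1, τ=1; S=-4+-73/114·τ+49/76·τ²+-17/456·τ³=-613/152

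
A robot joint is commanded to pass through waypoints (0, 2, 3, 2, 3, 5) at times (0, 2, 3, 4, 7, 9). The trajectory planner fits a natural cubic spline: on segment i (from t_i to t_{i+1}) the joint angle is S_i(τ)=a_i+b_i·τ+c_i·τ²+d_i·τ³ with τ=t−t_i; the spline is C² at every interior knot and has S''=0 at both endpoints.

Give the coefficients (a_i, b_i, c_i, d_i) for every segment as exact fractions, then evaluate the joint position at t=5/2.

Δ: Δ0=1, Δ1=1, Δ2=-1, Δ3=1/3, Δ4=1
row 1: diag=6, rhs=0; c'=1/6, d'=0
row 2: denom=4−1·1/6=23/6; d'=(-12−1·0)/(23/6)=-72/23
row 3: denom=8−1·6/23=178/23; d'=(8−1·-72/23)/(178/23)=128/89
row 4: denom=10−3·69/178=1573/178; d'=(4−3·128/89)/(1573/178)=-56/1573
back: M4=-56/1573
back: M3=128/89−69/178·-56/1573=2284/1573
back: M2=-72/23−6/23·2284/1573=-5520/1573
back: M1=0−1/6·-5520/1573=920/1573
M: M0=0, M1=920/1573, M2=-5520/1573, M3=2284/1573, M4=-56/1573, M5=0
seg 0: a=0, c=M0/2=0, d=(M1−M0)/(6·2)=230/4719, b=Δ0−h0·(2M0+M1)/6=3799/4719
seg 1: a=2, c=M1/2=460/1573, d=(M2−M1)/(6·1)=-3220/4719, b=Δ1−h1·(2M1+M2)/6=6559/4719
seg 2: a=3, c=M2/2=-2760/1573, d=(M3−M2)/(6·1)=3902/4719, b=Δ2−h2·(2M2+M3)/6=-31/429
seg 3: a=2, c=M3/2=1142/1573, d=(M4−M3)/(6·3)=-10/121, b=Δ3−h3·(2M3+M4)/6=-5195/4719
seg 4: a=3, c=M4/2=-28/1573, d=(M5−M4)/(6·2)=14/4719, b=Δ4−h4·(2M4+M5)/6=4831/4719
t_q=5/2 → seg 1, τ=1/2; S=2+6559/4719·τ+460/1573·τ²+-3220/4719·τ³=4220/1573

  seg 0: a=0 b=3799/4719 c=0 d=230/4719
  seg 1: a=2 b=6559/4719 c=460/1573 d=-3220/4719
  seg 2: a=3 b=-31/429 c=-2760/1573 d=3902/4719
  seg 3: a=2 b=-5195/4719 c=1142/1573 d=-10/121
  seg 4: a=3 b=4831/4719 c=-28/1573 d=14/4719
S(5/2) = 4220/1573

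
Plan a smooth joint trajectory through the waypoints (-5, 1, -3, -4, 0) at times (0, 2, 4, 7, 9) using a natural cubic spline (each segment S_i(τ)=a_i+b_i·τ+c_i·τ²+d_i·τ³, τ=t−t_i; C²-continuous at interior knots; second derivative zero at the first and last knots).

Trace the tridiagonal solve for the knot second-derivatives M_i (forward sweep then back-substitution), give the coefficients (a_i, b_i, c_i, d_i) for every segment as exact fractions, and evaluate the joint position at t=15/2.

Δ: Δ0=3, Δ1=-2, Δ2=-1/3, Δ3=2
row 1: diag=8, rhs=-30; c'=1/4, d'=-15/4
row 2: denom=10−2·1/4=19/2; d'=(10−2·-15/4)/(19/2)=35/19
row 3: denom=10−3·6/19=172/19; d'=(14−3·35/19)/(172/19)=161/172
back: M3=161/172
back: M2=35/19−6/19·161/172=133/86
back: M1=-15/4−1/4·133/86=-1423/344
M: M0=0, M1=-1423/344, M2=133/86, M3=161/172, M4=0
seg 0: a=-5, c=M0/2=0, d=(M1−M0)/(6·2)=-1423/4128, b=Δ0−h0·(2M0+M1)/6=4519/1032
seg 1: a=1, c=M1/2=-1423/688, d=(M2−M1)/(6·2)=1955/4128, b=Δ1−h1·(2M1+M2)/6=125/516
seg 2: a=-3, c=M2/2=133/172, d=(M3−M2)/(6·3)=-35/1032, b=Δ2−h2·(2M2+M3)/6=-2423/1032
seg 3: a=-4, c=M3/2=161/344, d=(M4−M3)/(6·2)=-161/2064, b=Δ3−h3·(2M3+M4)/6=355/258
t_q=15/2 → seg 3, τ=1/2; S=-4+355/258·τ+161/344·τ²+-161/2064·τ³=-17639/5504

  seg 0: a=-5 b=4519/1032 c=0 d=-1423/4128
  seg 1: a=1 b=125/516 c=-1423/688 d=1955/4128
  seg 2: a=-3 b=-2423/1032 c=133/172 d=-35/1032
  seg 3: a=-4 b=355/258 c=161/344 d=-161/2064
S(15/2) = -17639/5504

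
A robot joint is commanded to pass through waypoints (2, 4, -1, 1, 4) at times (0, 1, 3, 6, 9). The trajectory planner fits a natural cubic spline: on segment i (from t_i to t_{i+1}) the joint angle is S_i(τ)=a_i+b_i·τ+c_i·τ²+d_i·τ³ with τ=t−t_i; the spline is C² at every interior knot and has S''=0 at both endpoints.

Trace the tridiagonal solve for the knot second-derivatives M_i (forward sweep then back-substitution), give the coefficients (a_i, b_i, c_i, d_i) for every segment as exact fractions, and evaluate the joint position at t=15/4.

Δ: Δ0=2, Δ1=-5/2, Δ2=2/3, Δ3=1
row 1: diag=6, rhs=-27; c'=1/3, d'=-9/2
row 2: denom=10−2·1/3=28/3; d'=(19−2·-9/2)/(28/3)=3
row 3: denom=12−3·9/28=309/28; d'=(2−3·3)/(309/28)=-196/309
back: M3=-196/309
back: M2=3−9/28·-196/309=330/103
back: M1=-9/2−1/3·330/103=-1147/206
M: M0=0, M1=-1147/206, M2=330/103, M3=-196/309, M4=0
seg 0: a=2, c=M0/2=0, d=(M1−M0)/(6·1)=-1147/1236, b=Δ0−h0·(2M0+M1)/6=3619/1236
seg 1: a=4, c=M1/2=-1147/412, d=(M2−M1)/(6·2)=1807/2472, b=Δ1−h1·(2M1+M2)/6=89/618
seg 2: a=-1, c=M2/2=165/103, d=(M3−M2)/(6·3)=-593/2781, b=Δ2−h2·(2M2+M3)/6=-686/309
seg 3: a=1, c=M3/2=-98/309, d=(M4−M3)/(6·3)=98/2781, b=Δ3−h3·(2M3+M4)/6=505/309
t_q=15/4 → seg 2, τ=3/4; S=-1+-686/309·τ+165/103·τ²+-593/2781·τ³=-12221/6592

  seg 0: a=2 b=3619/1236 c=0 d=-1147/1236
  seg 1: a=4 b=89/618 c=-1147/412 d=1807/2472
  seg 2: a=-1 b=-686/309 c=165/103 d=-593/2781
  seg 3: a=1 b=505/309 c=-98/309 d=98/2781
S(15/4) = -12221/6592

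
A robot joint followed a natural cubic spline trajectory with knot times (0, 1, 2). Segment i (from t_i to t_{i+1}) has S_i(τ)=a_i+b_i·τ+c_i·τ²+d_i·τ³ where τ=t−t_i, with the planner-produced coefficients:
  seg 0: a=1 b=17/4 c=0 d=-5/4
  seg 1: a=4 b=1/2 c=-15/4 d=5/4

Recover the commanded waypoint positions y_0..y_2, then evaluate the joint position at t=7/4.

y_0 = S_0(0) = a_0 = 1
y_1 = S_1(0) = a_1 = 4
y_2 = S_1(1) = 2
t_q=7/4 is in segment 1 (τ=3/4); S_1(τ)=715/256

y_0=1 y_1=4 y_2=2
S(7/4) = 715/256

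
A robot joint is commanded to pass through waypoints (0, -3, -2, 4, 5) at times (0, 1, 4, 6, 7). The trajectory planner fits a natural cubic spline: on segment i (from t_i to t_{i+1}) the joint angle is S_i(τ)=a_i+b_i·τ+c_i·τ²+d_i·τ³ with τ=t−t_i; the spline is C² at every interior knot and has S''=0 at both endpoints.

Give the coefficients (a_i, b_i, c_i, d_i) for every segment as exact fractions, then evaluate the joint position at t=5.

  seg 0: a=0 b=-1963/591 c=0 d=190/591
  seg 1: a=-3 b=-1393/591 c=190/197 d=-40/1773
  seg 2: a=-2 b=1667/591 c=150/197 d=-397/1182
  seg 3: a=4 b=1085/591 c=-247/197 d=247/591
S(5) = 491/394

Δ: Δ0=-3, Δ1=1/3, Δ2=3, Δ3=1
row 1: diag=8, rhs=20; c'=3/8, d'=5/2
row 2: denom=10−3·3/8=71/8; d'=(16−3·5/2)/(71/8)=68/71
row 3: denom=6−2·16/71=394/71; d'=(-12−2·68/71)/(394/71)=-494/197
back: M3=-494/197
back: M2=68/71−16/71·-494/197=300/197
back: M1=5/2−3/8·300/197=380/197
M: M0=0, M1=380/197, M2=300/197, M3=-494/197, M4=0
seg 0: a=0, c=M0/2=0, d=(M1−M0)/(6·1)=190/591, b=Δ0−h0·(2M0+M1)/6=-1963/591
seg 1: a=-3, c=M1/2=190/197, d=(M2−M1)/(6·3)=-40/1773, b=Δ1−h1·(2M1+M2)/6=-1393/591
seg 2: a=-2, c=M2/2=150/197, d=(M3−M2)/(6·2)=-397/1182, b=Δ2−h2·(2M2+M3)/6=1667/591
seg 3: a=4, c=M3/2=-247/197, d=(M4−M3)/(6·1)=247/591, b=Δ3−h3·(2M3+M4)/6=1085/591
t_q=5 → seg 2, τ=1; S=-2+1667/591·τ+150/197·τ²+-397/1182·τ³=491/394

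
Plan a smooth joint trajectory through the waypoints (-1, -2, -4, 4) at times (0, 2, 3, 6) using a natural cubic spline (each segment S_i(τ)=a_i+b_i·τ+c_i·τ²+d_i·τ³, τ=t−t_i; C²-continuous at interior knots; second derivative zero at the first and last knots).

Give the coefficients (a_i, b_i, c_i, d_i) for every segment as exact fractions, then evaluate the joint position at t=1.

Δ: Δ0=-1/2, Δ1=-2, Δ2=8/3
row 1: diag=6, rhs=-9; c'=1/6, d'=-3/2
row 2: denom=8−1·1/6=47/6; d'=(28−1·-3/2)/(47/6)=177/47
back: M2=177/47
back: M1=-3/2−1/6·177/47=-100/47
M: M0=0, M1=-100/47, M2=177/47, M3=0
seg 0: a=-1, c=M0/2=0, d=(M1−M0)/(6·2)=-25/141, b=Δ0−h0·(2M0+M1)/6=59/282
seg 1: a=-2, c=M1/2=-50/47, d=(M2−M1)/(6·1)=277/282, b=Δ1−h1·(2M1+M2)/6=-541/282
seg 2: a=-4, c=M2/2=177/94, d=(M3−M2)/(6·3)=-59/282, b=Δ2−h2·(2M2+M3)/6=-155/141
t_q=1 → seg 0, τ=1; S=-1+59/282·τ+0·τ²+-25/141·τ³=-91/94

  seg 0: a=-1 b=59/282 c=0 d=-25/141
  seg 1: a=-2 b=-541/282 c=-50/47 d=277/282
  seg 2: a=-4 b=-155/141 c=177/94 d=-59/282
S(1) = -91/94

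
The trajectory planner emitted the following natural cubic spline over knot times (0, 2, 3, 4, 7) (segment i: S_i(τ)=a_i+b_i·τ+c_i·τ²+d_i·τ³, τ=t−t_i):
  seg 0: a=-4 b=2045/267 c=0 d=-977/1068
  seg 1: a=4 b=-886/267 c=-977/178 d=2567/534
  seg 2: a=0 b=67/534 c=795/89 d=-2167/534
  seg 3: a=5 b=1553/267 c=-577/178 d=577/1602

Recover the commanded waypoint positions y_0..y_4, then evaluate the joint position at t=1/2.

y_0 = S_0(0) = a_0 = -4
y_1 = S_1(0) = a_1 = 4
y_2 = S_2(0) = a_2 = 0
y_3 = S_3(0) = a_3 = 5
y_4 = S_3(3) = 3
t_q=1/2 is in segment 0 (τ=1/2); S_0(τ)=-811/2848

y_0=-4 y_1=4 y_2=0 y_3=5 y_4=3
S(1/2) = -811/2848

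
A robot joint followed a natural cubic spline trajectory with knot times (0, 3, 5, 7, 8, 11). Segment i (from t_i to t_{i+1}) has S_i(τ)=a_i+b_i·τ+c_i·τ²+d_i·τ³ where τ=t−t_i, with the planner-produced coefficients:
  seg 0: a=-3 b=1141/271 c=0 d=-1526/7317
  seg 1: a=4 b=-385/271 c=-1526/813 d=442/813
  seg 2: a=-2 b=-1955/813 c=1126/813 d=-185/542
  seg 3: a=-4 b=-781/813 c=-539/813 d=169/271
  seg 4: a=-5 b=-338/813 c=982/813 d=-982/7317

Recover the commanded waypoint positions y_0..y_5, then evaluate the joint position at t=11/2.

y_0=-3 y_1=4 y_2=-2 y_3=-4 y_4=-5 y_5=1
S(11/2) = -12569/4336

y_0 = S_0(0) = a_0 = -3
y_1 = S_1(0) = a_1 = 4
y_2 = S_2(0) = a_2 = -2
y_3 = S_3(0) = a_3 = -4
y_4 = S_4(0) = a_4 = -5
y_5 = S_4(3) = 1
t_q=11/2 is in segment 2 (τ=1/2); S_2(τ)=-12569/4336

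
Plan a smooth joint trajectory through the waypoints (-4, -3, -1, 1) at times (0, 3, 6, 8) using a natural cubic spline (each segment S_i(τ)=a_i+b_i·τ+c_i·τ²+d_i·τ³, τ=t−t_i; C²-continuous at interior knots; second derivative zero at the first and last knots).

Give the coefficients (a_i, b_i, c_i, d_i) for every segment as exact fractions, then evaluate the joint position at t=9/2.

  seg 0: a=-4 b=10/37 c=0 d=7/999
  seg 1: a=-3 b=17/37 c=7/111 d=2/999
  seg 2: a=-1 b=33/37 c=3/37 d=-1/74
S(9/2) = -80/37

Δ: Δ0=1/3, Δ1=2/3, Δ2=1
row 1: diag=12, rhs=2; c'=1/4, d'=1/6
row 2: denom=10−3·1/4=37/4; d'=(2−3·1/6)/(37/4)=6/37
back: M2=6/37
back: M1=1/6−1/4·6/37=14/111
M: M0=0, M1=14/111, M2=6/37, M3=0
seg 0: a=-4, c=M0/2=0, d=(M1−M0)/(6·3)=7/999, b=Δ0−h0·(2M0+M1)/6=10/37
seg 1: a=-3, c=M1/2=7/111, d=(M2−M1)/(6·3)=2/999, b=Δ1−h1·(2M1+M2)/6=17/37
seg 2: a=-1, c=M2/2=3/37, d=(M3−M2)/(6·2)=-1/74, b=Δ2−h2·(2M2+M3)/6=33/37
t_q=9/2 → seg 1, τ=3/2; S=-3+17/37·τ+7/111·τ²+2/999·τ³=-80/37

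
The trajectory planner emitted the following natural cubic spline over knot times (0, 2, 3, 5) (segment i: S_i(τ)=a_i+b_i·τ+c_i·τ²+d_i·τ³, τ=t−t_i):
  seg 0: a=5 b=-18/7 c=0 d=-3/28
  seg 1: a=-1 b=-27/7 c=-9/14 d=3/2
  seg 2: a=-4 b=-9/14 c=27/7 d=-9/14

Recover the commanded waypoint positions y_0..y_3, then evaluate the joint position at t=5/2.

y_0=5 y_1=-1 y_2=-4 y_3=5
S(5/2) = -325/112

y_0 = S_0(0) = a_0 = 5
y_1 = S_1(0) = a_1 = -1
y_2 = S_2(0) = a_2 = -4
y_3 = S_2(2) = 5
t_q=5/2 is in segment 1 (τ=1/2); S_1(τ)=-325/112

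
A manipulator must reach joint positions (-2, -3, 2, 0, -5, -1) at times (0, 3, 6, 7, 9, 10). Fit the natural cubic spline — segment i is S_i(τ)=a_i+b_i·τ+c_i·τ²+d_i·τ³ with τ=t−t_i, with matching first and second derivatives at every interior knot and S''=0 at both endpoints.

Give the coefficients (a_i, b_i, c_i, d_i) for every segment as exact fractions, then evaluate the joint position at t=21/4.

  seg 0: a=-2 b=-829/678 c=0 d=67/678
  seg 1: a=-3 b=490/339 c=201/226 d=-553/2034
  seg 2: a=2 b=-379/678 c=-176/113 d=79/678
  seg 3: a=0 b=-1127/339 c=-273/226 d=2197/2712
  seg 4: a=-5 b=1061/678 c=1651/452 d=-1651/1356
S(21/4) = 23979/14464

Δ: Δ0=-1/3, Δ1=5/3, Δ2=-2, Δ3=-5/2, Δ4=4
row 1: diag=12, rhs=12; c'=1/4, d'=1
row 2: denom=8−3·1/4=29/4; d'=(-22−3·1)/(29/4)=-100/29
row 3: denom=6−1·4/29=170/29; d'=(-3−1·-100/29)/(170/29)=13/170
row 4: denom=6−2·29/85=452/85; d'=(39−2·13/170)/(452/85)=1651/226
back: M4=1651/226
back: M3=13/170−29/85·1651/226=-273/113
back: M2=-100/29−4/29·-273/113=-352/113
back: M1=1−1/4·-352/113=201/113
M: M0=0, M1=201/113, M2=-352/113, M3=-273/113, M4=1651/226, M5=0
seg 0: a=-2, c=M0/2=0, d=(M1−M0)/(6·3)=67/678, b=Δ0−h0·(2M0+M1)/6=-829/678
seg 1: a=-3, c=M1/2=201/226, d=(M2−M1)/(6·3)=-553/2034, b=Δ1−h1·(2M1+M2)/6=490/339
seg 2: a=2, c=M2/2=-176/113, d=(M3−M2)/(6·1)=79/678, b=Δ2−h2·(2M2+M3)/6=-379/678
seg 3: a=0, c=M3/2=-273/226, d=(M4−M3)/(6·2)=2197/2712, b=Δ3−h3·(2M3+M4)/6=-1127/339
seg 4: a=-5, c=M4/2=1651/452, d=(M5−M4)/(6·1)=-1651/1356, b=Δ4−h4·(2M4+M5)/6=1061/678
t_q=21/4 → seg 1, τ=9/4; S=-3+490/339·τ+201/226·τ²+-553/2034·τ³=23979/14464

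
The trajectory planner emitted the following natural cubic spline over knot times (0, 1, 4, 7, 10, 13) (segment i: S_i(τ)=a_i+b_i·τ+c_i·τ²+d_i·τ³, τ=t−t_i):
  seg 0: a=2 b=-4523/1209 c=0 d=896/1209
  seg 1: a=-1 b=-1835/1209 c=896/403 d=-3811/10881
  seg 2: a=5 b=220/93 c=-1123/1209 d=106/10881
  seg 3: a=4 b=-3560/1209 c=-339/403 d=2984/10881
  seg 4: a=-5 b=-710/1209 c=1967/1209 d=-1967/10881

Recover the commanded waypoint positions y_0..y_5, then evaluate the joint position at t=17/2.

y_0=2 y_1=-1 y_2=5 y_3=4 y_4=-5 y_5=3
S(17/2) = -2231/1612

y_0 = S_0(0) = a_0 = 2
y_1 = S_1(0) = a_1 = -1
y_2 = S_2(0) = a_2 = 5
y_3 = S_3(0) = a_3 = 4
y_4 = S_4(0) = a_4 = -5
y_5 = S_4(3) = 3
t_q=17/2 is in segment 3 (τ=3/2); S_3(τ)=-2231/1612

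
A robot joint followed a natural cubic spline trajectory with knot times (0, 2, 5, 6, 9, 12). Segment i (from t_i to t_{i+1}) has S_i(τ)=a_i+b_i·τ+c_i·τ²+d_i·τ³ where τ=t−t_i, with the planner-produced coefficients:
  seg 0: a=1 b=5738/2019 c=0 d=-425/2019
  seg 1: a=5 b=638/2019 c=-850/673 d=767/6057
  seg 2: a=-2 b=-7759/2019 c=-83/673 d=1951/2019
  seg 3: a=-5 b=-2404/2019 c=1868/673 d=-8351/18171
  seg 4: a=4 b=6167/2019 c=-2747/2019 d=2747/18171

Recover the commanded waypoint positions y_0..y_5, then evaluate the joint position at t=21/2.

y_0=1 y_1=5 y_2=-2 y_3=-5 y_4=4 y_5=5
S(21/2) = 32469/5384

y_0 = S_0(0) = a_0 = 1
y_1 = S_1(0) = a_1 = 5
y_2 = S_2(0) = a_2 = -2
y_3 = S_3(0) = a_3 = -5
y_4 = S_4(0) = a_4 = 4
y_5 = S_4(3) = 5
t_q=21/2 is in segment 4 (τ=3/2); S_4(τ)=32469/5384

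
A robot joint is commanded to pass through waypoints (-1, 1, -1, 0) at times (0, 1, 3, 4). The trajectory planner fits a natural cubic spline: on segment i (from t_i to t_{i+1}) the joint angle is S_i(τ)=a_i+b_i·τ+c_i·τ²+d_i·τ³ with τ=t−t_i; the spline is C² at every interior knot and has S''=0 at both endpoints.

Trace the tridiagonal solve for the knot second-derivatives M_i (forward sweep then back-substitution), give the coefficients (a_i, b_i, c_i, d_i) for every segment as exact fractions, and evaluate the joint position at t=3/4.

Δ: Δ0=2, Δ1=-1, Δ2=1
row 1: diag=6, rhs=-18; c'=1/3, d'=-3
row 2: denom=6−2·1/3=16/3; d'=(12−2·-3)/(16/3)=27/8
back: M2=27/8
back: M1=-3−1/3·27/8=-33/8
M: M0=0, M1=-33/8, M2=27/8, M3=0
seg 0: a=-1, c=M0/2=0, d=(M1−M0)/(6·1)=-11/16, b=Δ0−h0·(2M0+M1)/6=43/16
seg 1: a=1, c=M1/2=-33/16, d=(M2−M1)/(6·2)=5/8, b=Δ1−h1·(2M1+M2)/6=5/8
seg 2: a=-1, c=M2/2=27/16, d=(M3−M2)/(6·1)=-9/16, b=Δ2−h2·(2M2+M3)/6=-1/8
t_q=3/4 → seg 0, τ=3/4; S=-1+43/16·τ+0·τ²+-11/16·τ³=743/1024

  seg 0: a=-1 b=43/16 c=0 d=-11/16
  seg 1: a=1 b=5/8 c=-33/16 d=5/8
  seg 2: a=-1 b=-1/8 c=27/16 d=-9/16
S(3/4) = 743/1024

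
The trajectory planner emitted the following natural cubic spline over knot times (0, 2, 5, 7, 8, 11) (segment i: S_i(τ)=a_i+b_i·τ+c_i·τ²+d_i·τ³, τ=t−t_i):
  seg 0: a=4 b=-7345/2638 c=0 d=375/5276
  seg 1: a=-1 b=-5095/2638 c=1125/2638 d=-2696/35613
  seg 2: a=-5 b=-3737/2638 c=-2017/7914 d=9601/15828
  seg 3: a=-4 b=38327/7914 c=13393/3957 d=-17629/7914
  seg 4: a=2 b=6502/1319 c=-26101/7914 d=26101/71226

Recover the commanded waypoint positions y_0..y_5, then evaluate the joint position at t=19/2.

y_0=4 y_1=-1 y_2=-5 y_3=-4 y_4=2 y_5=-3
S(19/2) = 67751/21104

y_0 = S_0(0) = a_0 = 4
y_1 = S_1(0) = a_1 = -1
y_2 = S_2(0) = a_2 = -5
y_3 = S_3(0) = a_3 = -4
y_4 = S_4(0) = a_4 = 2
y_5 = S_4(3) = -3
t_q=19/2 is in segment 4 (τ=3/2); S_4(τ)=67751/21104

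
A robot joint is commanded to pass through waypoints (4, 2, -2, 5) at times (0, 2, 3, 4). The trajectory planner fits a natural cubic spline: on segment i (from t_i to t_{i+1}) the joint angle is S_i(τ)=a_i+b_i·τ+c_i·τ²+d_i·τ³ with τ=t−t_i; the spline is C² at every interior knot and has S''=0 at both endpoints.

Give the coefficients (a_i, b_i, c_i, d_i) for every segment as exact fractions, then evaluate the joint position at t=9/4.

  seg 0: a=4 b=1 c=0 d=-1/2
  seg 1: a=2 b=-5 c=-3 d=4
  seg 2: a=-2 b=1 c=9 d=-3
S(9/4) = 5/8

Δ: Δ0=-1, Δ1=-4, Δ2=7
row 1: diag=6, rhs=-18; c'=1/6, d'=-3
row 2: denom=4−1·1/6=23/6; d'=(66−1·-3)/(23/6)=18
back: M2=18
back: M1=-3−1/6·18=-6
M: M0=0, M1=-6, M2=18, M3=0
seg 0: a=4, c=M0/2=0, d=(M1−M0)/(6·2)=-1/2, b=Δ0−h0·(2M0+M1)/6=1
seg 1: a=2, c=M1/2=-3, d=(M2−M1)/(6·1)=4, b=Δ1−h1·(2M1+M2)/6=-5
seg 2: a=-2, c=M2/2=9, d=(M3−M2)/(6·1)=-3, b=Δ2−h2·(2M2+M3)/6=1
t_q=9/4 → seg 1, τ=1/4; S=2+-5·τ+-3·τ²+4·τ³=5/8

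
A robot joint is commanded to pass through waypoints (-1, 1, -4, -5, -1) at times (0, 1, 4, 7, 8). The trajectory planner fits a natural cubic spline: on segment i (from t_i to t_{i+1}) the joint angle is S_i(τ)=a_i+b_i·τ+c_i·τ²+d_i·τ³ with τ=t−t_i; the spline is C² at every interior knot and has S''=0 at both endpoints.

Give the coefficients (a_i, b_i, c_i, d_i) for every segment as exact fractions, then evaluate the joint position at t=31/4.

  seg 0: a=-1 b=5/2 c=0 d=-1/2
  seg 1: a=1 b=1 c=-3/2 d=11/54
  seg 2: a=-4 b=-5/2 c=1/3 d=7/54
  seg 3: a=-5 b=3 c=3/2 d=-1/2
S(31/4) = -271/128

Δ: Δ0=2, Δ1=-5/3, Δ2=-1/3, Δ3=4
row 1: diag=8, rhs=-22; c'=3/8, d'=-11/4
row 2: denom=12−3·3/8=87/8; d'=(8−3·-11/4)/(87/8)=130/87
row 3: denom=8−3·8/29=208/29; d'=(26−3·130/87)/(208/29)=3
back: M3=3
back: M2=130/87−8/29·3=2/3
back: M1=-11/4−3/8·2/3=-3
M: M0=0, M1=-3, M2=2/3, M3=3, M4=0
seg 0: a=-1, c=M0/2=0, d=(M1−M0)/(6·1)=-1/2, b=Δ0−h0·(2M0+M1)/6=5/2
seg 1: a=1, c=M1/2=-3/2, d=(M2−M1)/(6·3)=11/54, b=Δ1−h1·(2M1+M2)/6=1
seg 2: a=-4, c=M2/2=1/3, d=(M3−M2)/(6·3)=7/54, b=Δ2−h2·(2M2+M3)/6=-5/2
seg 3: a=-5, c=M3/2=3/2, d=(M4−M3)/(6·1)=-1/2, b=Δ3−h3·(2M3+M4)/6=3
t_q=31/4 → seg 3, τ=3/4; S=-5+3·τ+3/2·τ²+-1/2·τ³=-271/128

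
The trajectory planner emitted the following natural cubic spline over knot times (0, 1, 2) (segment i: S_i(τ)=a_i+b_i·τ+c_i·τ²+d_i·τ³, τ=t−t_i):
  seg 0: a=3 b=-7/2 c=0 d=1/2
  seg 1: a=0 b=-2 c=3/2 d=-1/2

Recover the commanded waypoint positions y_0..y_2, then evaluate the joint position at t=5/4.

y_0 = S_0(0) = a_0 = 3
y_1 = S_1(0) = a_1 = 0
y_2 = S_1(1) = -1
t_q=5/4 is in segment 1 (τ=1/4); S_1(τ)=-53/128

y_0=3 y_1=0 y_2=-1
S(5/4) = -53/128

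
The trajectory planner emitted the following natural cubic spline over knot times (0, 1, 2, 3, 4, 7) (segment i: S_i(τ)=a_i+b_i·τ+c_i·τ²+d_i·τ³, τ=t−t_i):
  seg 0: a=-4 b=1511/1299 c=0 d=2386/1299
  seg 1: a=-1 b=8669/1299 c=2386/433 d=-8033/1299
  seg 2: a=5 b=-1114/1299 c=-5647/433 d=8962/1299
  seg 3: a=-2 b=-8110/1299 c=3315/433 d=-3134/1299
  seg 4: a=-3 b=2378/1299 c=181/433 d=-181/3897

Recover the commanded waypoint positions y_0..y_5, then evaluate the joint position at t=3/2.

y_0=-4 y_1=-1 y_2=5 y_3=-2 y_4=-3 y_5=5
S(3/2) = 10189/3464

y_0 = S_0(0) = a_0 = -4
y_1 = S_1(0) = a_1 = -1
y_2 = S_2(0) = a_2 = 5
y_3 = S_3(0) = a_3 = -2
y_4 = S_4(0) = a_4 = -3
y_5 = S_4(3) = 5
t_q=3/2 is in segment 1 (τ=1/2); S_1(τ)=10189/3464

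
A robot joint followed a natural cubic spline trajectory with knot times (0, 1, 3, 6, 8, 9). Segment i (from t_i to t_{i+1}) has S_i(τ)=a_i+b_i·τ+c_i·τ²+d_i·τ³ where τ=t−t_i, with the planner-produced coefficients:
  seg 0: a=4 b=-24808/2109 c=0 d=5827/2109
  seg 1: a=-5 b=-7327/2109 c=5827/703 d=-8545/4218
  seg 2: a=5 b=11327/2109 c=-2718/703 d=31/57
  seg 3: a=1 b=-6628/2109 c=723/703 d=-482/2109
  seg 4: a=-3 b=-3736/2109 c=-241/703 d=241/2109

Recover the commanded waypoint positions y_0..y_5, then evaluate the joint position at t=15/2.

y_0 = S_0(0) = a_0 = 4
y_1 = S_1(0) = a_1 = -5
y_2 = S_2(0) = a_2 = 5
y_3 = S_3(0) = a_3 = 1
y_4 = S_4(0) = a_4 = -3
y_5 = S_4(1) = -5
t_q=15/2 is in segment 3 (τ=3/2); S_3(τ)=-3053/1406

y_0=4 y_1=-5 y_2=5 y_3=1 y_4=-3 y_5=-5
S(15/2) = -3053/1406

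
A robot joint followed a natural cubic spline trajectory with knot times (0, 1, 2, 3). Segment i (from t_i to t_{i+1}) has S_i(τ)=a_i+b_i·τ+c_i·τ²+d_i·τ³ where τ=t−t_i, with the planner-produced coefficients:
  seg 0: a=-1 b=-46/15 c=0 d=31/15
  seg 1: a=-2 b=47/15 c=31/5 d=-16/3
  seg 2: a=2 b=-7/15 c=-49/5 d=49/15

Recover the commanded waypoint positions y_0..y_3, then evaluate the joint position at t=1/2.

y_0=-1 y_1=-2 y_2=2 y_3=-5
S(1/2) = -91/40

y_0 = S_0(0) = a_0 = -1
y_1 = S_1(0) = a_1 = -2
y_2 = S_2(0) = a_2 = 2
y_3 = S_2(1) = -5
t_q=1/2 is in segment 0 (τ=1/2); S_0(τ)=-91/40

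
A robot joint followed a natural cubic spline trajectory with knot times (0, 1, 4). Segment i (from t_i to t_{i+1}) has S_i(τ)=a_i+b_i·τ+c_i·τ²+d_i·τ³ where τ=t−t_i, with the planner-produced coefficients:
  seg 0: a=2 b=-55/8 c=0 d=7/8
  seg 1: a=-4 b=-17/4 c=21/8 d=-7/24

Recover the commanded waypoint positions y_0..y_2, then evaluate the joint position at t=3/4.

y_0=2 y_1=-4 y_2=-1
S(3/4) = -1427/512

y_0 = S_0(0) = a_0 = 2
y_1 = S_1(0) = a_1 = -4
y_2 = S_1(3) = -1
t_q=3/4 is in segment 0 (τ=3/4); S_0(τ)=-1427/512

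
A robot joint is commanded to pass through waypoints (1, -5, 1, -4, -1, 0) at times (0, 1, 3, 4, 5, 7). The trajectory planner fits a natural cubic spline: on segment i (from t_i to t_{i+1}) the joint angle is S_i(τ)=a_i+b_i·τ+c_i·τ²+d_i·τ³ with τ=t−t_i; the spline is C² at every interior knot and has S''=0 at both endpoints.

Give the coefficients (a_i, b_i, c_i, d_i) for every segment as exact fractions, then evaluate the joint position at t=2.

Δ: Δ0=-6, Δ1=3, Δ2=-5, Δ3=3, Δ4=1/2
row 1: diag=6, rhs=54; c'=1/3, d'=9
row 2: denom=6−2·1/3=16/3; d'=(-48−2·9)/(16/3)=-99/8
row 3: denom=4−1·3/16=61/16; d'=(48−1·-99/8)/(61/16)=966/61
row 4: denom=6−1·16/61=350/61; d'=(-15−1·966/61)/(350/61)=-1881/350
back: M4=-1881/350
back: M3=966/61−16/61·-1881/350=3018/175
back: M2=-99/8−3/16·3018/175=-5463/350
back: M1=9−1/3·-5463/350=4971/350
M: M0=0, M1=4971/350, M2=-5463/350, M3=3018/175, M4=-1881/350, M5=0
seg 0: a=1, c=M0/2=0, d=(M1−M0)/(6·1)=1657/700, b=Δ0−h0·(2M0+M1)/6=-5857/700
seg 1: a=-5, c=M1/2=4971/700, d=(M2−M1)/(6·2)=-1739/700, b=Δ1−h1·(2M1+M2)/6=-443/350
seg 2: a=1, c=M2/2=-5463/700, d=(M3−M2)/(6·1)=3833/700, b=Δ2−h2·(2M2+M3)/6=-187/70
seg 3: a=-4, c=M3/2=1509/175, d=(M4−M3)/(6·1)=-377/100, b=Δ3−h3·(2M3+M4)/6=-1297/700
seg 4: a=-1, c=M4/2=-1881/700, d=(M5−M4)/(6·2)=627/1400, b=Δ4−h4·(2M4+M5)/6=1429/350
t_q=2 → seg 1, τ=1; S=-5+-443/350·τ+4971/700·τ²+-1739/700·τ³=-577/350

  seg 0: a=1 b=-5857/700 c=0 d=1657/700
  seg 1: a=-5 b=-443/350 c=4971/700 d=-1739/700
  seg 2: a=1 b=-187/70 c=-5463/700 d=3833/700
  seg 3: a=-4 b=-1297/700 c=1509/175 d=-377/100
  seg 4: a=-1 b=1429/350 c=-1881/700 d=627/1400
S(2) = -577/350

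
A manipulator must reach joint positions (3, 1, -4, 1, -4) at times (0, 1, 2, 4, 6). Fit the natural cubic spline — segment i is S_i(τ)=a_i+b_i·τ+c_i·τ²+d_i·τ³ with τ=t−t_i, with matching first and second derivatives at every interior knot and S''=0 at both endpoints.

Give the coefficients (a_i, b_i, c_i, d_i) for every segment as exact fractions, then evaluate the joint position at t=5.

  seg 0: a=3 b=-67/84 c=0 d=-101/84
  seg 1: a=1 b=-185/42 c=-101/28 d=253/84
  seg 2: a=-4 b=-31/12 c=38/7 d=-485/336
  seg 3: a=1 b=38/21 c=-181/56 d=181/336
S(5) = 13/112

Δ: Δ0=-2, Δ1=-5, Δ2=5/2, Δ3=-5/2
row 1: diag=4, rhs=-18; c'=1/4, d'=-9/2
row 2: denom=6−1·1/4=23/4; d'=(45−1·-9/2)/(23/4)=198/23
row 3: denom=8−2·8/23=168/23; d'=(-30−2·198/23)/(168/23)=-181/28
back: M3=-181/28
back: M2=198/23−8/23·-181/28=76/7
back: M1=-9/2−1/4·76/7=-101/14
M: M0=0, M1=-101/14, M2=76/7, M3=-181/28, M4=0
seg 0: a=3, c=M0/2=0, d=(M1−M0)/(6·1)=-101/84, b=Δ0−h0·(2M0+M1)/6=-67/84
seg 1: a=1, c=M1/2=-101/28, d=(M2−M1)/(6·1)=253/84, b=Δ1−h1·(2M1+M2)/6=-185/42
seg 2: a=-4, c=M2/2=38/7, d=(M3−M2)/(6·2)=-485/336, b=Δ2−h2·(2M2+M3)/6=-31/12
seg 3: a=1, c=M3/2=-181/56, d=(M4−M3)/(6·2)=181/336, b=Δ3−h3·(2M3+M4)/6=38/21
t_q=5 → seg 3, τ=1; S=1+38/21·τ+-181/56·τ²+181/336·τ³=13/112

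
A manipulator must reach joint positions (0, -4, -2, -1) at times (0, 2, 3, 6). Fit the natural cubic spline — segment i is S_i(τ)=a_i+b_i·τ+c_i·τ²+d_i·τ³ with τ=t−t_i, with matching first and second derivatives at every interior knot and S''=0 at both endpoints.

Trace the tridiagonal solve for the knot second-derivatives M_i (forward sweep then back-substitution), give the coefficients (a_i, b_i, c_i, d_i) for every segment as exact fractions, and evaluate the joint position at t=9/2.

Δ: Δ0=-2, Δ1=2, Δ2=1/3
row 1: diag=6, rhs=24; c'=1/6, d'=4
row 2: denom=8−1·1/6=47/6; d'=(-10−1·4)/(47/6)=-84/47
back: M2=-84/47
back: M1=4−1/6·-84/47=202/47
M: M0=0, M1=202/47, M2=-84/47, M3=0
seg 0: a=0, c=M0/2=0, d=(M1−M0)/(6·2)=101/282, b=Δ0−h0·(2M0+M1)/6=-484/141
seg 1: a=-4, c=M1/2=101/47, d=(M2−M1)/(6·1)=-143/141, b=Δ1−h1·(2M1+M2)/6=122/141
seg 2: a=-2, c=M2/2=-42/47, d=(M3−M2)/(6·3)=14/141, b=Δ2−h2·(2M2+M3)/6=299/141
t_q=9/2 → seg 2, τ=3/2; S=-2+299/141·τ+-42/47·τ²+14/141·τ³=-93/188

  seg 0: a=0 b=-484/141 c=0 d=101/282
  seg 1: a=-4 b=122/141 c=101/47 d=-143/141
  seg 2: a=-2 b=299/141 c=-42/47 d=14/141
S(9/2) = -93/188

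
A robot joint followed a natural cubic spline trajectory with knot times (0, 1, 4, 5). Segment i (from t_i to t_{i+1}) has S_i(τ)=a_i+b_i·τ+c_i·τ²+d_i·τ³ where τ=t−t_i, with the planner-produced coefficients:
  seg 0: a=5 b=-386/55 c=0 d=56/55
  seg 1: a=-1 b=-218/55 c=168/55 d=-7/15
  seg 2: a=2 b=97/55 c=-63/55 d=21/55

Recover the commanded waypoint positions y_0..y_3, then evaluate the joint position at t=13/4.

y_0=5 y_1=-1 y_2=2 y_3=3
S(13/4) = 809/3520

y_0 = S_0(0) = a_0 = 5
y_1 = S_1(0) = a_1 = -1
y_2 = S_2(0) = a_2 = 2
y_3 = S_2(1) = 3
t_q=13/4 is in segment 1 (τ=9/4); S_1(τ)=809/3520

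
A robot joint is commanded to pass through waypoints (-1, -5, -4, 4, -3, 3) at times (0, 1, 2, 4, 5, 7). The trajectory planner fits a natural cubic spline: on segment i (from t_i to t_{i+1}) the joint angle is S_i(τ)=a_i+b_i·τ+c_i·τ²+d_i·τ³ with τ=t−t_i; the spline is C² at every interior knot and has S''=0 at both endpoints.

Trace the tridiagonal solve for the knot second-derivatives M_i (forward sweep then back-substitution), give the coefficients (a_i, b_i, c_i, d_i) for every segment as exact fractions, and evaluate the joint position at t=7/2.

Δ: Δ0=-4, Δ1=1, Δ2=4, Δ3=-7, Δ4=3
row 1: diag=4, rhs=30; c'=1/4, d'=15/2
row 2: denom=6−1·1/4=23/4; d'=(18−1·15/2)/(23/4)=42/23
row 3: denom=6−2·8/23=122/23; d'=(-66−2·42/23)/(122/23)=-801/61
row 4: denom=6−1·23/122=709/122; d'=(60−1·-801/61)/(709/122)=8922/709
back: M4=8922/709
back: M3=-801/61−23/122·8922/709=-10992/709
back: M2=42/23−8/23·-10992/709=5118/709
back: M1=15/2−1/4·5118/709=4038/709
M: M0=0, M1=4038/709, M2=5118/709, M3=-10992/709, M4=8922/709, M5=0
seg 0: a=-1, c=M0/2=0, d=(M1−M0)/(6·1)=673/709, b=Δ0−h0·(2M0+M1)/6=-3509/709
seg 1: a=-5, c=M1/2=2019/709, d=(M2−M1)/(6·1)=180/709, b=Δ1−h1·(2M1+M2)/6=-1490/709
seg 2: a=-4, c=M2/2=2559/709, d=(M3−M2)/(6·2)=-2685/1418, b=Δ2−h2·(2M2+M3)/6=3088/709
seg 3: a=4, c=M3/2=-5496/709, d=(M4−M3)/(6·1)=3319/709, b=Δ3−h3·(2M3+M4)/6=-2786/709
seg 4: a=-3, c=M4/2=4461/709, d=(M5−M4)/(6·2)=-1487/1418, b=Δ4−h4·(2M4+M5)/6=-3821/709
t_q=7/2 → seg 2, τ=3/2; S=-4+3088/709·τ+2559/709·τ²+-2685/1418·τ³=48365/11344

  seg 0: a=-1 b=-3509/709 c=0 d=673/709
  seg 1: a=-5 b=-1490/709 c=2019/709 d=180/709
  seg 2: a=-4 b=3088/709 c=2559/709 d=-2685/1418
  seg 3: a=4 b=-2786/709 c=-5496/709 d=3319/709
  seg 4: a=-3 b=-3821/709 c=4461/709 d=-1487/1418
S(7/2) = 48365/11344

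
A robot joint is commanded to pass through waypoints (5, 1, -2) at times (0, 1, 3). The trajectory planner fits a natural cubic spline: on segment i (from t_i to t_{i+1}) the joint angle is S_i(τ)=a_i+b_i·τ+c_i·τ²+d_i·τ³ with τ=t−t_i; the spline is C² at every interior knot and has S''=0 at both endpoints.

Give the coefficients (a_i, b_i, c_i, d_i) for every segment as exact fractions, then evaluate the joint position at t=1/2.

Δ: Δ0=-4, Δ1=-3/2
row 1: diag=6, rhs=15; c'=1/3, d'=5/2
back: M1=5/2
M: M0=0, M1=5/2, M2=0
seg 0: a=5, c=M0/2=0, d=(M1−M0)/(6·1)=5/12, b=Δ0−h0·(2M0+M1)/6=-53/12
seg 1: a=1, c=M1/2=5/4, d=(M2−M1)/(6·2)=-5/24, b=Δ1−h1·(2M1+M2)/6=-19/6
t_q=1/2 → seg 0, τ=1/2; S=5+-53/12·τ+0·τ²+5/12·τ³=91/32

  seg 0: a=5 b=-53/12 c=0 d=5/12
  seg 1: a=1 b=-19/6 c=5/4 d=-5/24
S(1/2) = 91/32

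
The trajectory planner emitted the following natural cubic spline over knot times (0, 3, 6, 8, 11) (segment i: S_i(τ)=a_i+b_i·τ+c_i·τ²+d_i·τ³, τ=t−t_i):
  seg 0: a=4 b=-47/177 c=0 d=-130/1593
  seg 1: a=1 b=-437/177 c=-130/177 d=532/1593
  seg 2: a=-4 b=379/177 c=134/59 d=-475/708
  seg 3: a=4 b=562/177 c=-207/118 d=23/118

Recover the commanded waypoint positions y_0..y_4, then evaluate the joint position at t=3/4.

y_0=4 y_1=1 y_2=-4 y_3=4 y_4=3
S(3/4) = 7111/1888

y_0 = S_0(0) = a_0 = 4
y_1 = S_1(0) = a_1 = 1
y_2 = S_2(0) = a_2 = -4
y_3 = S_3(0) = a_3 = 4
y_4 = S_3(3) = 3
t_q=3/4 is in segment 0 (τ=3/4); S_0(τ)=7111/1888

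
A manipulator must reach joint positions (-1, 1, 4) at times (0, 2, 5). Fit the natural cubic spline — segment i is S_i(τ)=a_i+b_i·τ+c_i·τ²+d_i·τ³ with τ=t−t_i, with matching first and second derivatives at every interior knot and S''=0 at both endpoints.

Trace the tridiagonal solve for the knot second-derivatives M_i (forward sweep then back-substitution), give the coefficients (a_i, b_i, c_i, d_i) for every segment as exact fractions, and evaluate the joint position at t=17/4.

  seg 0: a=-1 b=1 c=0 d=0
  seg 1: a=1 b=1 c=0 d=0
S(17/4) = 13/4

Δ: Δ0=1, Δ1=1
row 1: diag=10, rhs=0; c'=3/10, d'=0
back: M1=0
M: M0=0, M1=0, M2=0
seg 0: a=-1, c=M0/2=0, d=(M1−M0)/(6·2)=0, b=Δ0−h0·(2M0+M1)/6=1
seg 1: a=1, c=M1/2=0, d=(M2−M1)/(6·3)=0, b=Δ1−h1·(2M1+M2)/6=1
t_q=17/4 → seg 1, τ=9/4; S=1+1·τ+0·τ²+0·τ³=13/4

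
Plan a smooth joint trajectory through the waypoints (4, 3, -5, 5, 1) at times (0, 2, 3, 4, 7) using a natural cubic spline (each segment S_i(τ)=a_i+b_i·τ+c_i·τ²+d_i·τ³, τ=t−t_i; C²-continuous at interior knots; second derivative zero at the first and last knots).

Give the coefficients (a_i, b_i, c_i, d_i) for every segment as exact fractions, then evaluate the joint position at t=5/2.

  seg 0: a=4 b=1030/267 c=0 d=-2327/2136
  seg 1: a=3 b=-4921/534 c=-2327/356 d=8279/1068
  seg 2: a=-5 b=1033/1068 c=1488/89 d=-8209/1068
  seg 3: a=5 b=6059/534 c=-2257/356 d=2257/3204
S(5/2) = -6473/2848

Δ: Δ0=-1/2, Δ1=-8, Δ2=10, Δ3=-4/3
row 1: diag=6, rhs=-45; c'=1/6, d'=-15/2
row 2: denom=4−1·1/6=23/6; d'=(108−1·-15/2)/(23/6)=693/23
row 3: denom=8−1·6/23=178/23; d'=(-68−1·693/23)/(178/23)=-2257/178
back: M3=-2257/178
back: M2=693/23−6/23·-2257/178=2976/89
back: M1=-15/2−1/6·2976/89=-2327/178
M: M0=0, M1=-2327/178, M2=2976/89, M3=-2257/178, M4=0
seg 0: a=4, c=M0/2=0, d=(M1−M0)/(6·2)=-2327/2136, b=Δ0−h0·(2M0+M1)/6=1030/267
seg 1: a=3, c=M1/2=-2327/356, d=(M2−M1)/(6·1)=8279/1068, b=Δ1−h1·(2M1+M2)/6=-4921/534
seg 2: a=-5, c=M2/2=1488/89, d=(M3−M2)/(6·1)=-8209/1068, b=Δ2−h2·(2M2+M3)/6=1033/1068
seg 3: a=5, c=M3/2=-2257/356, d=(M4−M3)/(6·3)=2257/3204, b=Δ3−h3·(2M3+M4)/6=6059/534
t_q=5/2 → seg 1, τ=1/2; S=3+-4921/534·τ+-2327/356·τ²+8279/1068·τ³=-6473/2848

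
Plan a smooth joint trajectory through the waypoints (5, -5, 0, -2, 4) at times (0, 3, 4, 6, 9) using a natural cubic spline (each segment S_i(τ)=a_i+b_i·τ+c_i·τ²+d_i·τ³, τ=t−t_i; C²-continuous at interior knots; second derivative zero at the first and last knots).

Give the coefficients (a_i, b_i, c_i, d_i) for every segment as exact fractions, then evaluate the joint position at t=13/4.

Δ: Δ0=-10/3, Δ1=5, Δ2=-1, Δ3=2
row 1: diag=8, rhs=50; c'=1/8, d'=25/4
row 2: denom=6−1·1/8=47/8; d'=(-36−1·25/4)/(47/8)=-338/47
row 3: denom=10−2·16/47=438/47; d'=(18−2·-338/47)/(438/47)=761/219
back: M3=761/219
back: M2=-338/47−16/47·761/219=-1834/219
back: M1=25/4−1/8·-1834/219=1598/219
M: M0=0, M1=1598/219, M2=-1834/219, M3=761/219, M4=0
seg 0: a=5, c=M0/2=0, d=(M1−M0)/(6·3)=799/1971, b=Δ0−h0·(2M0+M1)/6=-1529/219
seg 1: a=-5, c=M1/2=799/219, d=(M2−M1)/(6·1)=-572/219, b=Δ1−h1·(2M1+M2)/6=868/219
seg 2: a=0, c=M2/2=-917/219, d=(M3−M2)/(6·2)=865/876, b=Δ2−h2·(2M2+M3)/6=250/73
seg 3: a=-2, c=M3/2=761/438, d=(M4−M3)/(6·3)=-761/3942, b=Δ3−h3·(2M3+M4)/6=-323/219
t_q=13/4 → seg 1, τ=1/4; S=-5+868/219·τ+799/219·τ²+-572/219·τ³=-279/73

  seg 0: a=5 b=-1529/219 c=0 d=799/1971
  seg 1: a=-5 b=868/219 c=799/219 d=-572/219
  seg 2: a=0 b=250/73 c=-917/219 d=865/876
  seg 3: a=-2 b=-323/219 c=761/438 d=-761/3942
S(13/4) = -279/73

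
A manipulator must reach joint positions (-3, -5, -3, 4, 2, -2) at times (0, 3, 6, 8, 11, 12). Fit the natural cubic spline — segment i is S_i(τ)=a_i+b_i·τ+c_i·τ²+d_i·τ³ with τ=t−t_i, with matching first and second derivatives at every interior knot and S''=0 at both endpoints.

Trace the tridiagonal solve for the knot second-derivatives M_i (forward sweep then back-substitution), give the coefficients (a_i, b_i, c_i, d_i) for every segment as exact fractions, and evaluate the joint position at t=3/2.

  seg 0: a=-3 b=-3653/4998 c=0 d=107/14994
  seg 1: a=-5 b=-1345/2499 c=107/1666 d=5059/44982
  seg 2: a=-3 b=2059/714 c=2690/2499 d=-320/833
  seg 3: a=4 b=12893/4998 c=-3070/2499 d=2195/44982
  seg 4: a=2 b=-8681/2499 c=-1315/1666 d=1315/4998
S(3/2) = -54275/13328

Δ: Δ0=-2/3, Δ1=2/3, Δ2=7/2, Δ3=-2/3, Δ4=-4
row 1: diag=12, rhs=8; c'=1/4, d'=2/3
row 2: denom=10−3·1/4=37/4; d'=(17−3·2/3)/(37/4)=60/37
row 3: denom=10−2·8/37=354/37; d'=(-25−2·60/37)/(354/37)=-1045/354
row 4: denom=8−3·37/118=833/118; d'=(-20−3·-1045/354)/(833/118)=-1315/833
back: M4=-1315/833
back: M3=-1045/354−37/118·-1315/833=-6140/2499
back: M2=60/37−8/37·-6140/2499=5380/2499
back: M1=2/3−1/4·5380/2499=107/833
M: M0=0, M1=107/833, M2=5380/2499, M3=-6140/2499, M4=-1315/833, M5=0
seg 0: a=-3, c=M0/2=0, d=(M1−M0)/(6·3)=107/14994, b=Δ0−h0·(2M0+M1)/6=-3653/4998
seg 1: a=-5, c=M1/2=107/1666, d=(M2−M1)/(6·3)=5059/44982, b=Δ1−h1·(2M1+M2)/6=-1345/2499
seg 2: a=-3, c=M2/2=2690/2499, d=(M3−M2)/(6·2)=-320/833, b=Δ2−h2·(2M2+M3)/6=2059/714
seg 3: a=4, c=M3/2=-3070/2499, d=(M4−M3)/(6·3)=2195/44982, b=Δ3−h3·(2M3+M4)/6=12893/4998
seg 4: a=2, c=M4/2=-1315/1666, d=(M5−M4)/(6·1)=1315/4998, b=Δ4−h4·(2M4+M5)/6=-8681/2499
t_q=3/2 → seg 0, τ=3/2; S=-3+-3653/4998·τ+0·τ²+107/14994·τ³=-54275/13328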